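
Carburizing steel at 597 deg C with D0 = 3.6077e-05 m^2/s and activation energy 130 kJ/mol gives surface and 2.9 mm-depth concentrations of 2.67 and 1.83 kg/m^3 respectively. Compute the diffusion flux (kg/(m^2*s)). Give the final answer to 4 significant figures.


Step 1: D = D0 * exp(-Qd/(R*T))
T = 597 + 273.15 = 870.15 K
D = 3.6077e-05 * exp(-130e3 / (8.314 * 870.15)) = 5.66393e-13 m^2/s
Step 2: J = D * (C1 - C2) / dx
J = 5.66393e-13 * (2.67 - 1.83) / 2.9e-03
J = 1.641e-10 kg/(m^2*s)


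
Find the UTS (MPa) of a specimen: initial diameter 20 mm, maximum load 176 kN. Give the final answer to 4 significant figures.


A0 = pi*(d/2)^2 = pi*(20/2)^2 = 314.159 mm^2
UTS = F_max / A0 = 176*1000 / 314.159
UTS = 560.2 MPa


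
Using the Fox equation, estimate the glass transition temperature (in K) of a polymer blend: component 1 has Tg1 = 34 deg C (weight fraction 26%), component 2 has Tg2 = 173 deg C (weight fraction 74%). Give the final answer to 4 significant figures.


1/Tg = w1/Tg1 + w2/Tg2 (in Kelvin)
Tg1 = 307.15 K, Tg2 = 446.15 K
1/Tg = 0.26/307.15 + 0.74/446.15
Tg = 399.2 K


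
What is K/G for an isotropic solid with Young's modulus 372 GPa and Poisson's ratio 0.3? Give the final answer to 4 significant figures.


G = E / (2*(1+nu))
G = 372 / (2*(1+0.3)) = 143.077 GPa
K = E / (3*(1-2*nu))
K = 372 / (3*(1-2*0.3)) = 310 GPa
K/G = 310 / 143.077 = 2.167


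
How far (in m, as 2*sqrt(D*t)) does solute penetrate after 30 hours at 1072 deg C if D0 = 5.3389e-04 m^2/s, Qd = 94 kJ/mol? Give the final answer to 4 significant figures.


Step 1: D = D0 * exp(-Qd/(R*T))
T = 1345.15 K
D = 5.3389e-04 * exp(-94e3 / (8.314 * 1345.15)) = 1.19434e-07 m^2/s
Step 2: L = 2*sqrt(D*t)
t = 30 h = 108000 s
L = 2*sqrt(1.19434e-07 * 108000) = 0.2271 m


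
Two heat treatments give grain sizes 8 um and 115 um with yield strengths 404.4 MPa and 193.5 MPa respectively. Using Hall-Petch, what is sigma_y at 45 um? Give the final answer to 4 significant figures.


sigma_y = sigma0 + k / sqrt(d)
1/sqrt(d1) = 1/sqrt(8e-06) = 353.553;  1/sqrt(d2) = 93.2505
k = (sigma1 - sigma2) / (1/sqrt(d1) - 1/sqrt(d2)) = (404.4 - 193.5) / (353.553 - 93.2505) = 0.81021 MPa*m^0.5
sigma0 = sigma1 - k/sqrt(d1) = 404.4 - 0.81021*353.553 = 117.948 MPa
sigma_y(d3) = 117.948 + 0.81021 / sqrt(4.5e-05) = 238.7 MPa


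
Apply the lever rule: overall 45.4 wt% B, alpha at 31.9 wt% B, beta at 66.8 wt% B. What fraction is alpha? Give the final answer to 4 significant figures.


f_alpha = (C_beta - C0) / (C_beta - C_alpha)
f_alpha = (66.8 - 45.4) / (66.8 - 31.9)
f_alpha = 0.6132


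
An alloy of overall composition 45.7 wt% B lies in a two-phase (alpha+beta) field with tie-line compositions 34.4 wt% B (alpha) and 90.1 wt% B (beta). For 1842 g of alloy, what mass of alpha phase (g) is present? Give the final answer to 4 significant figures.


f_alpha = (C_beta - C0) / (C_beta - C_alpha)
f_alpha = (90.1 - 45.7) / (90.1 - 34.4) = 0.797127
m_alpha = f_alpha * m_total = 0.797127 * 1842 = 1468 g


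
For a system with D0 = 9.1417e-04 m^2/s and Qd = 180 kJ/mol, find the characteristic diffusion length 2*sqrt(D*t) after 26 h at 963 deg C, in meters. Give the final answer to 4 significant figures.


Step 1: D = D0 * exp(-Qd/(R*T))
T = 1236.15 K
D = 9.1417e-04 * exp(-180e3 / (8.314 * 1236.15)) = 2.26302e-11 m^2/s
Step 2: L = 2*sqrt(D*t)
t = 26 h = 93600 s
L = 2*sqrt(2.26302e-11 * 93600) = 2.911e-03 m


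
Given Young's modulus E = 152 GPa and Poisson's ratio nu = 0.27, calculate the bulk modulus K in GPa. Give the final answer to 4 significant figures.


K = E / (3*(1-2*nu))
K = 152 / (3*(1-2*0.27))
K = 110.1 GPa


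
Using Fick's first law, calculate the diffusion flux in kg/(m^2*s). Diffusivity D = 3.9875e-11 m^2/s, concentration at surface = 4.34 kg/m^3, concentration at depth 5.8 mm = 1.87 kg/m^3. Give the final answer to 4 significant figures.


J = -D * (dC/dx) = D * (C1 - C2) / dx
J = 3.9875e-11 * (4.34 - 1.87) / 5.8e-03
J = 1.698e-08 kg/(m^2*s)


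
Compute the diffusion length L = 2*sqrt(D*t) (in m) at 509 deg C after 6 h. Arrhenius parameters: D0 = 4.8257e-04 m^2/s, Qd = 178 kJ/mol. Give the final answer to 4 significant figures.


Step 1: D = D0 * exp(-Qd/(R*T))
T = 782.15 K
D = 4.8257e-04 * exp(-178e3 / (8.314 * 782.15)) = 6.24719e-16 m^2/s
Step 2: L = 2*sqrt(D*t)
t = 6 h = 21600 s
L = 2*sqrt(6.24719e-16 * 21600) = 7.347e-06 m


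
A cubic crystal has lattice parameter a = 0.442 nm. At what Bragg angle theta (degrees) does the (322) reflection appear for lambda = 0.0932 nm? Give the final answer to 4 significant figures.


d = a / sqrt(h^2+k^2+l^2)
d = 0.442 / sqrt(17) = 0.107201 nm
lambda = 2*d*sin(theta)  =>  sin(theta) = lambda / (2*d)
sin(theta) = 0.0932 / (2 * 0.107201) = 0.434698
theta = 25.77 deg


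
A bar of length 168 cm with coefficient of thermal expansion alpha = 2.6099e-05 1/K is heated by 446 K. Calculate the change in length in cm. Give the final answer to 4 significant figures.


dL = L0 * alpha * dT
dL = 168 * 2.6099e-05 * 446
dL = 1.956 cm


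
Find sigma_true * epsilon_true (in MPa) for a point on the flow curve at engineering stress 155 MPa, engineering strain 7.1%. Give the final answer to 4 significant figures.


sigma_true = sigma_eng * (1 + epsilon_eng)
sigma_true = 155 * (1 + 0.071) = 166.005 MPa
epsilon_true = ln(1 + epsilon_eng)
epsilon_true = ln(1 + 0.071) = 0.0685928
sigma_true * epsilon_true = 166.005 * 0.0685928 = 11.39 MPa


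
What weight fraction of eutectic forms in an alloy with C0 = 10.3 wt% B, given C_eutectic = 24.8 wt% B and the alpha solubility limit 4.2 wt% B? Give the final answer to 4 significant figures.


f_primary = (C_e - C0) / (C_e - C_alpha_max)
f_primary = (24.8 - 10.3) / (24.8 - 4.2)
f_primary = 0.703883
f_eutectic = 1 - 0.703883 = 0.2961


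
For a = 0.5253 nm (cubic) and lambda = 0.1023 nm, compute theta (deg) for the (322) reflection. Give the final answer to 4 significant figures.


d = a / sqrt(h^2+k^2+l^2)
d = 0.5253 / sqrt(17) = 0.127404 nm
lambda = 2*d*sin(theta)  =>  sin(theta) = lambda / (2*d)
sin(theta) = 0.1023 / (2 * 0.127404) = 0.401479
theta = 23.67 deg


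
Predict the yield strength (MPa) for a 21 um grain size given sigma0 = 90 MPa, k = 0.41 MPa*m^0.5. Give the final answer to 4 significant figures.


sigma_y = sigma0 + k / sqrt(d)
d = 21 um = 2.1e-05 m
sigma_y = 90 + 0.41 / sqrt(2.1e-05)
sigma_y = 179.5 MPa


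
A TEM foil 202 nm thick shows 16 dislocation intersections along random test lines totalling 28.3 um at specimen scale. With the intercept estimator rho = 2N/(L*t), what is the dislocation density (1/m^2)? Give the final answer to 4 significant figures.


rho = 2N / (L * t)
L = 28.3 um = 2.83e-05 m, t = 202 nm = 2.02e-07 m
rho = 2 * 16 / (2.83e-05 * 2.02e-07)
rho = 5.598e+12 1/m^2


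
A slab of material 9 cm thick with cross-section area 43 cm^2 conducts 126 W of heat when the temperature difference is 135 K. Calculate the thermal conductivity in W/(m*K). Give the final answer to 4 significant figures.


k = Q*L / (A*dT)
L = 0.09 m, A = 4.3e-03 m^2
k = 126 * 0.09 / (4.3e-03 * 135)
k = 19.53 W/(m*K)


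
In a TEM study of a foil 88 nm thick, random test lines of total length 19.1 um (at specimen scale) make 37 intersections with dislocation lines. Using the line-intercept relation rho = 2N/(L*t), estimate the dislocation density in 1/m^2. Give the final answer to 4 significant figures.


rho = 2N / (L * t)
L = 19.1 um = 1.91e-05 m, t = 88 nm = 8.8e-08 m
rho = 2 * 37 / (1.91e-05 * 8.8e-08)
rho = 4.403e+13 1/m^2


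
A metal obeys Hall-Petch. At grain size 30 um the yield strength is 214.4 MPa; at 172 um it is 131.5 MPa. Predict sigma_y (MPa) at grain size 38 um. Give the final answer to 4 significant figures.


sigma_y = sigma0 + k / sqrt(d)
1/sqrt(d1) = 1/sqrt(3e-05) = 182.574;  1/sqrt(d2) = 76.2493
k = (sigma1 - sigma2) / (1/sqrt(d1) - 1/sqrt(d2)) = (214.4 - 131.5) / (182.574 - 76.2493) = 0.779686 MPa*m^0.5
sigma0 = sigma1 - k/sqrt(d1) = 214.4 - 0.779686*182.574 = 72.0495 MPa
sigma_y(d3) = 72.0495 + 0.779686 / sqrt(3.8e-05) = 198.5 MPa


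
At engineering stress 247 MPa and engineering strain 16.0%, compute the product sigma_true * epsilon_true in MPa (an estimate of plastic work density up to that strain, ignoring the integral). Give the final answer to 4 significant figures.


sigma_true = sigma_eng * (1 + epsilon_eng)
sigma_true = 247 * (1 + 0.16) = 286.52 MPa
epsilon_true = ln(1 + epsilon_eng)
epsilon_true = ln(1 + 0.16) = 0.14842
sigma_true * epsilon_true = 286.52 * 0.14842 = 42.53 MPa


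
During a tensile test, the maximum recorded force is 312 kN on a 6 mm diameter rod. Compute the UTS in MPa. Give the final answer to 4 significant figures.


A0 = pi*(d/2)^2 = pi*(6/2)^2 = 28.2743 mm^2
UTS = F_max / A0 = 312*1000 / 28.2743
UTS = 11030 MPa


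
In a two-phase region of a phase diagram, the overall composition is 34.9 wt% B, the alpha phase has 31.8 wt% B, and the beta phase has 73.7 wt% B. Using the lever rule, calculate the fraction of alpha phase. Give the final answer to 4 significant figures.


f_alpha = (C_beta - C0) / (C_beta - C_alpha)
f_alpha = (73.7 - 34.9) / (73.7 - 31.8)
f_alpha = 0.926


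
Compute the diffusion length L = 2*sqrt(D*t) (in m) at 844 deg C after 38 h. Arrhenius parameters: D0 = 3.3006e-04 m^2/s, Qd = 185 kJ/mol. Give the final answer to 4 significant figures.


Step 1: D = D0 * exp(-Qd/(R*T))
T = 1117.15 K
D = 3.3006e-04 * exp(-185e3 / (8.314 * 1117.15)) = 7.38288e-13 m^2/s
Step 2: L = 2*sqrt(D*t)
t = 38 h = 136800 s
L = 2*sqrt(7.38288e-13 * 136800) = 6.356e-04 m


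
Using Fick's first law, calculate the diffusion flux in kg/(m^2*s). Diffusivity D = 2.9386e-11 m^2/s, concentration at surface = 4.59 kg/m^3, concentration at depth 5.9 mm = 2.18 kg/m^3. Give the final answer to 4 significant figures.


J = -D * (dC/dx) = D * (C1 - C2) / dx
J = 2.9386e-11 * (4.59 - 2.18) / 5.9e-03
J = 1.2e-08 kg/(m^2*s)


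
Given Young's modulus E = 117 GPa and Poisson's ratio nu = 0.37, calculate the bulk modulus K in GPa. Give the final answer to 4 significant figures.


K = E / (3*(1-2*nu))
K = 117 / (3*(1-2*0.37))
K = 150 GPa


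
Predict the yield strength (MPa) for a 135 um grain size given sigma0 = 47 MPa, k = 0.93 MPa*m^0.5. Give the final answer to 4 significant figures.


sigma_y = sigma0 + k / sqrt(d)
d = 135 um = 1.35e-04 m
sigma_y = 47 + 0.93 / sqrt(1.35e-04)
sigma_y = 127 MPa


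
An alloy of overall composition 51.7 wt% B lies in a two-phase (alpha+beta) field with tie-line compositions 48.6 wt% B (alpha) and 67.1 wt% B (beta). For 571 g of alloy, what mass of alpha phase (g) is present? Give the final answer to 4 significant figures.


f_alpha = (C_beta - C0) / (C_beta - C_alpha)
f_alpha = (67.1 - 51.7) / (67.1 - 48.6) = 0.832432
m_alpha = f_alpha * m_total = 0.832432 * 571 = 475.3 g


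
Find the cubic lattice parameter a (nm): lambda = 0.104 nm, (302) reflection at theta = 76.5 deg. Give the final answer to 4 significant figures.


d = lambda / (2*sin(theta))
d = 0.104 / (2*sin(76.5 deg))
d = 0.0534776 nm
a = d * sqrt(h^2+k^2+l^2) = 0.0534776 * sqrt(13)
a = 0.1928 nm


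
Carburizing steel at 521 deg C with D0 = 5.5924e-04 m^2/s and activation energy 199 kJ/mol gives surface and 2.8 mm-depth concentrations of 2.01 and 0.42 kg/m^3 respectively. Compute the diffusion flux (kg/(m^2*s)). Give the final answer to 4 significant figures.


Step 1: D = D0 * exp(-Qd/(R*T))
T = 521 + 273.15 = 794.15 K
D = 5.5924e-04 * exp(-199e3 / (8.314 * 794.15)) = 4.55035e-17 m^2/s
Step 2: J = D * (C1 - C2) / dx
J = 4.55035e-17 * (2.01 - 0.42) / 2.8e-03
J = 2.584e-14 kg/(m^2*s)


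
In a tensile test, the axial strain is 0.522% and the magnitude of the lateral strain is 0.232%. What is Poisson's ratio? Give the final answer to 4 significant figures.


nu = -epsilon_lat / epsilon_axial
Lateral strain is contraction (negative), so using magnitudes:
nu = 0.232 / 0.522
nu = 0.4444


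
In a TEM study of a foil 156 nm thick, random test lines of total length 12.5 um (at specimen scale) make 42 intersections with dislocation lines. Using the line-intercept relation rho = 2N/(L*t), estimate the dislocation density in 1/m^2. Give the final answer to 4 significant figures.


rho = 2N / (L * t)
L = 12.5 um = 1.25e-05 m, t = 156 nm = 1.56e-07 m
rho = 2 * 42 / (1.25e-05 * 1.56e-07)
rho = 4.308e+13 1/m^2


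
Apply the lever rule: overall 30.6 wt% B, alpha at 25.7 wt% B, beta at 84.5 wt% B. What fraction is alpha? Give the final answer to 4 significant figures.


f_alpha = (C_beta - C0) / (C_beta - C_alpha)
f_alpha = (84.5 - 30.6) / (84.5 - 25.7)
f_alpha = 0.9167


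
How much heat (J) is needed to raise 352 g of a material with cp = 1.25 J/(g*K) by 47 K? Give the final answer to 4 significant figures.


Q = m * cp * dT
Q = 352 * 1.25 * 47
Q = 20680 J


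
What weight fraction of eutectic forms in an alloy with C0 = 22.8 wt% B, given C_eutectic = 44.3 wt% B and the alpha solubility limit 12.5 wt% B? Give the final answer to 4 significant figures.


f_primary = (C_e - C0) / (C_e - C_alpha_max)
f_primary = (44.3 - 22.8) / (44.3 - 12.5)
f_primary = 0.676101
f_eutectic = 1 - 0.676101 = 0.3239


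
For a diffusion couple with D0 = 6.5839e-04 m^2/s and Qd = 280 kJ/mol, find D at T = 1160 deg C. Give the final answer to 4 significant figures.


D = D0 * exp(-Qd / (R*T))
T = 1433.15 K
D = 6.5839e-04 * exp(-280e3 / (8.314 * 1433.15))
D = 4.1e-14 m^2/s


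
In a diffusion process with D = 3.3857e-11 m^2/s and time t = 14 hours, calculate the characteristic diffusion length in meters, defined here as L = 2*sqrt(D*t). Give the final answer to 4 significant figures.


t = 14 hr = 50400 s
Diffusion length = 2*sqrt(D*t)
= 2*sqrt(3.3857e-11 * 50400)
= 2.613e-03 m


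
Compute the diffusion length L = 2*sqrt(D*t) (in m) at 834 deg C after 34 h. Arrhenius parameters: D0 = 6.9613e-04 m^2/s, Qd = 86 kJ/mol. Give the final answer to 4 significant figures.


Step 1: D = D0 * exp(-Qd/(R*T))
T = 1107.15 K
D = 6.9613e-04 * exp(-86e3 / (8.314 * 1107.15)) = 6.09702e-08 m^2/s
Step 2: L = 2*sqrt(D*t)
t = 34 h = 122400 s
L = 2*sqrt(6.09702e-08 * 122400) = 0.1728 m


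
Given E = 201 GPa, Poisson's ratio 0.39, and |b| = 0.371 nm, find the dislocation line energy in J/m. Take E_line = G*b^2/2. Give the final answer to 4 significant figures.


Step 1: G = E / (2*(1+nu))
G = 201 / (2*(1+0.39)) = 72.3022 GPa = 7.23022e+10 Pa
Step 2: E_line = G*b^2/2
b = 0.371 nm = 3.71e-10 m
E_line = 0.5 * 7.23022e+10 * (3.71e-10)^2 = 4.976e-09 J/m


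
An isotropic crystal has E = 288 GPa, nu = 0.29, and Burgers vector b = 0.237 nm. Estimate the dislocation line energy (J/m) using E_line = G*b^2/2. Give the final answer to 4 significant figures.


Step 1: G = E / (2*(1+nu))
G = 288 / (2*(1+0.29)) = 111.628 GPa = 1.11628e+11 Pa
Step 2: E_line = G*b^2/2
b = 0.237 nm = 2.37e-10 m
E_line = 0.5 * 1.11628e+11 * (2.37e-10)^2 = 3.135e-09 J/m


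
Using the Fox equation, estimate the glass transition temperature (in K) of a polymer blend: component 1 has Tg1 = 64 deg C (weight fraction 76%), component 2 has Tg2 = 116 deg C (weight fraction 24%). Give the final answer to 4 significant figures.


1/Tg = w1/Tg1 + w2/Tg2 (in Kelvin)
Tg1 = 337.15 K, Tg2 = 389.15 K
1/Tg = 0.76/337.15 + 0.24/389.15
Tg = 348.3 K


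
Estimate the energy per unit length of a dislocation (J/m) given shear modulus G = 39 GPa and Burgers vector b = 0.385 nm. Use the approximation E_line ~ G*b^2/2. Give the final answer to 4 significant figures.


E = G*b^2/2
b = 0.385 nm = 3.85e-10 m
G = 39 GPa = 3.9e+10 Pa
E = 0.5 * 3.9e+10 * (3.85e-10)^2
E = 2.89e-09 J/m


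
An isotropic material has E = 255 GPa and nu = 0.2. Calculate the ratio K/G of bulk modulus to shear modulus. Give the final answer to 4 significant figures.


G = E / (2*(1+nu))
G = 255 / (2*(1+0.2)) = 106.25 GPa
K = E / (3*(1-2*nu))
K = 255 / (3*(1-2*0.2)) = 141.667 GPa
K/G = 141.667 / 106.25 = 1.333


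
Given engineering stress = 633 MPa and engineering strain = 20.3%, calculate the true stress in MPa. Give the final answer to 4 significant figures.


sigma_true = sigma_eng * (1 + epsilon_eng)
sigma_true = 633 * (1 + 0.203)
sigma_true = 761.5 MPa


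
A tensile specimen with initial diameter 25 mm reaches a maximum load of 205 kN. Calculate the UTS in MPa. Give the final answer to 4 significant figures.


A0 = pi*(d/2)^2 = pi*(25/2)^2 = 490.874 mm^2
UTS = F_max / A0 = 205*1000 / 490.874
UTS = 417.6 MPa


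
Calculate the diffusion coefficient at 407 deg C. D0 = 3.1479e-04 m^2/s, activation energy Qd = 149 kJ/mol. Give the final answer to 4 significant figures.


D = D0 * exp(-Qd / (R*T))
T = 680.15 K
D = 3.1479e-04 * exp(-149e3 / (8.314 * 680.15))
D = 1.134e-15 m^2/s


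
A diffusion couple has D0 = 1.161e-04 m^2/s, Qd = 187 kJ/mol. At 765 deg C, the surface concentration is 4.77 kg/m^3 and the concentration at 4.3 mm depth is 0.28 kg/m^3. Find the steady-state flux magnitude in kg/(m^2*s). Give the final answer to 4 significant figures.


Step 1: D = D0 * exp(-Qd/(R*T))
T = 765 + 273.15 = 1038.15 K
D = 1.161e-04 * exp(-187e3 / (8.314 * 1038.15)) = 4.52444e-14 m^2/s
Step 2: J = D * (C1 - C2) / dx
J = 4.52444e-14 * (4.77 - 0.28) / 4.3e-03
J = 4.724e-11 kg/(m^2*s)


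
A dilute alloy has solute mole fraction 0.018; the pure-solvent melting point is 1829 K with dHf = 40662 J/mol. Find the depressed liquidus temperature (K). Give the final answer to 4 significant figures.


dT = R*Tm^2*x / dHf
dT = 8.314 * 1829^2 * 0.018 / 40662
dT = 12.3118 K
T_new = 1829 - 12.3118 = 1817 K


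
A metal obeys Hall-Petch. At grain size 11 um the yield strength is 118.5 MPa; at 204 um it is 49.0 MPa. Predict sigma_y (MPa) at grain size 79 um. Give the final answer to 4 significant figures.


sigma_y = sigma0 + k / sqrt(d)
1/sqrt(d1) = 1/sqrt(1.1e-05) = 301.511;  1/sqrt(d2) = 70.014
k = (sigma1 - sigma2) / (1/sqrt(d1) - 1/sqrt(d2)) = (118.5 - 49.0) / (301.511 - 70.014) = 0.300219 MPa*m^0.5
sigma0 = sigma1 - k/sqrt(d1) = 118.5 - 0.300219*301.511 = 27.9804 MPa
sigma_y(d3) = 27.9804 + 0.300219 / sqrt(7.9e-05) = 61.76 MPa


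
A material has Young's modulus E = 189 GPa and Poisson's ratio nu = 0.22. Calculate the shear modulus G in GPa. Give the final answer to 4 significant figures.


G = E / (2*(1+nu))
G = 189 / (2*(1+0.22))
G = 77.46 GPa


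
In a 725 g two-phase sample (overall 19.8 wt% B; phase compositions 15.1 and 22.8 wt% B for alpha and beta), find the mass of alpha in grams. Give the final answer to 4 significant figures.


f_alpha = (C_beta - C0) / (C_beta - C_alpha)
f_alpha = (22.8 - 19.8) / (22.8 - 15.1) = 0.38961
m_alpha = f_alpha * m_total = 0.38961 * 725 = 282.5 g


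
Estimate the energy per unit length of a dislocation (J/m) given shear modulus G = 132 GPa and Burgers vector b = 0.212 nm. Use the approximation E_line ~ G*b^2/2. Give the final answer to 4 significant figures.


E = G*b^2/2
b = 0.212 nm = 2.12e-10 m
G = 132 GPa = 1.32e+11 Pa
E = 0.5 * 1.32e+11 * (2.12e-10)^2
E = 2.966e-09 J/m


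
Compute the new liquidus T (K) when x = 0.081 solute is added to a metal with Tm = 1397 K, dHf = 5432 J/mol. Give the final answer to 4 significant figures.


dT = R*Tm^2*x / dHf
dT = 8.314 * 1397^2 * 0.081 / 5432
dT = 241.951 K
T_new = 1397 - 241.951 = 1155 K


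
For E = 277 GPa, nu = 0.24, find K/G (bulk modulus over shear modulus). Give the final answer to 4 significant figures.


G = E / (2*(1+nu))
G = 277 / (2*(1+0.24)) = 111.694 GPa
K = E / (3*(1-2*nu))
K = 277 / (3*(1-2*0.24)) = 177.564 GPa
K/G = 177.564 / 111.694 = 1.59


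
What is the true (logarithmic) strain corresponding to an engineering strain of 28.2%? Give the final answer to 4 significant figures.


epsilon_true = ln(1 + epsilon_eng)
epsilon_true = ln(1 + 0.282)
epsilon_true = 0.2484


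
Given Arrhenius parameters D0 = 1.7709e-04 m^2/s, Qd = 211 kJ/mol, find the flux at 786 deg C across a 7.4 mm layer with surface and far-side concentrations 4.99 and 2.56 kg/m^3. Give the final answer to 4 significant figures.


Step 1: D = D0 * exp(-Qd/(R*T))
T = 786 + 273.15 = 1059.15 K
D = 1.7709e-04 * exp(-211e3 / (8.314 * 1059.15)) = 6.94742e-15 m^2/s
Step 2: J = D * (C1 - C2) / dx
J = 6.94742e-15 * (4.99 - 2.56) / 7.4e-03
J = 2.281e-12 kg/(m^2*s)


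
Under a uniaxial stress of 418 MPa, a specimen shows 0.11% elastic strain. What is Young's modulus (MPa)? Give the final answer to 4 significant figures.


E = sigma / epsilon
epsilon = 0.11% = 1.1e-03
E = 418 / 1.1e-03
E = 380000 MPa


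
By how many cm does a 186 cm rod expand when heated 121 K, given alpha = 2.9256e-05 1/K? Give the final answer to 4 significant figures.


dL = L0 * alpha * dT
dL = 186 * 2.9256e-05 * 121
dL = 0.6584 cm


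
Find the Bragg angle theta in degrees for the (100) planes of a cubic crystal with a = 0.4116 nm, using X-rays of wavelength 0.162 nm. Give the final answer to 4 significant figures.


d = a / sqrt(h^2+k^2+l^2)
d = 0.4116 / sqrt(1) = 0.4116 nm
lambda = 2*d*sin(theta)  =>  sin(theta) = lambda / (2*d)
sin(theta) = 0.162 / (2 * 0.4116) = 0.196793
theta = 11.35 deg


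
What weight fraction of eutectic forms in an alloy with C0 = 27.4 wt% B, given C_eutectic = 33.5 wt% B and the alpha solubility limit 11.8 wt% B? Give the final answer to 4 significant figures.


f_primary = (C_e - C0) / (C_e - C_alpha_max)
f_primary = (33.5 - 27.4) / (33.5 - 11.8)
f_primary = 0.281106
f_eutectic = 1 - 0.281106 = 0.7189


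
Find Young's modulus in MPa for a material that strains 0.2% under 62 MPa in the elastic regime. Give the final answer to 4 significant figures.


E = sigma / epsilon
epsilon = 0.2% = 2e-03
E = 62 / 2e-03
E = 31000 MPa


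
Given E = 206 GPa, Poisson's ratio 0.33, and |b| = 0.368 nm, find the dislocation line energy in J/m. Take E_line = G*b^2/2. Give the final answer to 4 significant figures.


Step 1: G = E / (2*(1+nu))
G = 206 / (2*(1+0.33)) = 77.4436 GPa = 7.74436e+10 Pa
Step 2: E_line = G*b^2/2
b = 0.368 nm = 3.68e-10 m
E_line = 0.5 * 7.74436e+10 * (3.68e-10)^2 = 5.244e-09 J/m


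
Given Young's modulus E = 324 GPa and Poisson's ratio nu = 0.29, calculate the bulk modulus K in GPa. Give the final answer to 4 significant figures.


K = E / (3*(1-2*nu))
K = 324 / (3*(1-2*0.29))
K = 257.1 GPa


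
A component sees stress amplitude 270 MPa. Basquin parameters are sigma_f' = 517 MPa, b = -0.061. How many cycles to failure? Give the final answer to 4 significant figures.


sigma_a = sigma_f' * (2*Nf)^b
2*Nf = (sigma_a / sigma_f')^(1/b)
2*Nf = (270 / 517)^(1/-0.061)
2*Nf = 42172.5
Nf = 21090 cycles


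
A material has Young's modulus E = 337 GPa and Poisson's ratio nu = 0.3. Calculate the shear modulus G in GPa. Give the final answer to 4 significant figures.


G = E / (2*(1+nu))
G = 337 / (2*(1+0.3))
G = 129.6 GPa


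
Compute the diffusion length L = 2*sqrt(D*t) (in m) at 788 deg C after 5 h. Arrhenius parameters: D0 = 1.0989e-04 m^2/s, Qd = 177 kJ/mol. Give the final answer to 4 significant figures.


Step 1: D = D0 * exp(-Qd/(R*T))
T = 1061.15 K
D = 1.0989e-04 * exp(-177e3 / (8.314 * 1061.15)) = 2.12763e-13 m^2/s
Step 2: L = 2*sqrt(D*t)
t = 5 h = 18000 s
L = 2*sqrt(2.12763e-13 * 18000) = 1.238e-04 m


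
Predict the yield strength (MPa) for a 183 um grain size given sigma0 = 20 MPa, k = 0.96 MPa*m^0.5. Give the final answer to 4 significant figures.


sigma_y = sigma0 + k / sqrt(d)
d = 183 um = 1.83e-04 m
sigma_y = 20 + 0.96 / sqrt(1.83e-04)
sigma_y = 90.97 MPa


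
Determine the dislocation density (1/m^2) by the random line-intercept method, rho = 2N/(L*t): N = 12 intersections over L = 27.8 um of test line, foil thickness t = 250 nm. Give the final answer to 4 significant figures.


rho = 2N / (L * t)
L = 27.8 um = 2.78e-05 m, t = 250 nm = 2.5e-07 m
rho = 2 * 12 / (2.78e-05 * 2.5e-07)
rho = 3.453e+12 1/m^2


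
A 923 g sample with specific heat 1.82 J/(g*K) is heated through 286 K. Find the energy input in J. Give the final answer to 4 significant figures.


Q = m * cp * dT
Q = 923 * 1.82 * 286
Q = 480400 J


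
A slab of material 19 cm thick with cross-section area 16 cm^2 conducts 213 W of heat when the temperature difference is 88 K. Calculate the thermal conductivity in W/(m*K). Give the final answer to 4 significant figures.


k = Q*L / (A*dT)
L = 0.19 m, A = 1.6e-03 m^2
k = 213 * 0.19 / (1.6e-03 * 88)
k = 287.4 W/(m*K)


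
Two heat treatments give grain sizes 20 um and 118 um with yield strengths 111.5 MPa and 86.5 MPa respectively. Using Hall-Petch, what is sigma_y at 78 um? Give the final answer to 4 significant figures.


sigma_y = sigma0 + k / sqrt(d)
1/sqrt(d1) = 1/sqrt(2e-05) = 223.607;  1/sqrt(d2) = 92.0575
k = (sigma1 - sigma2) / (1/sqrt(d1) - 1/sqrt(d2)) = (111.5 - 86.5) / (223.607 - 92.0575) = 0.190043 MPa*m^0.5
sigma0 = sigma1 - k/sqrt(d1) = 111.5 - 0.190043*223.607 = 69.0051 MPa
sigma_y(d3) = 69.0051 + 0.190043 / sqrt(7.8e-05) = 90.52 MPa


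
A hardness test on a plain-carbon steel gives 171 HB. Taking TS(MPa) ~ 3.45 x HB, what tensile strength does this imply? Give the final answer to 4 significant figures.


TS (MPa) = 3.45 * HB
TS = 3.45 * 171
TS = 590 MPa


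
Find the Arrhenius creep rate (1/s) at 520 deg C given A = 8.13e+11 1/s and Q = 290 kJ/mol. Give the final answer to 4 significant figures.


rate = A * exp(-Q / (R*T))
T = 520 + 273.15 = 793.15 K
rate = 8.13e+11 * exp(-290e3 / (8.314 * 793.15))
rate = 6.469e-08 1/s


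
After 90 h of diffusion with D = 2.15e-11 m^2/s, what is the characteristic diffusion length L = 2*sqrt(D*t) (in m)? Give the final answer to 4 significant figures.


t = 90 hr = 324000 s
Diffusion length = 2*sqrt(D*t)
= 2*sqrt(2.15e-11 * 324000)
= 5.279e-03 m


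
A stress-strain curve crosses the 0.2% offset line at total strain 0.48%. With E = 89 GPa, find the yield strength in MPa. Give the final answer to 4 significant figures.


Offset strain = 0.002
Elastic strain at yield = total_strain - offset = 4.8e-03 - 0.002 = 2.8e-03
sigma_y = E * elastic_strain = 89000 * 2.8e-03
sigma_y = 249.2 MPa


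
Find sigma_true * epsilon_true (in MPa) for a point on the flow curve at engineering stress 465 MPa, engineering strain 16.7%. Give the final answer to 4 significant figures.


sigma_true = sigma_eng * (1 + epsilon_eng)
sigma_true = 465 * (1 + 0.167) = 542.655 MPa
epsilon_true = ln(1 + epsilon_eng)
epsilon_true = ln(1 + 0.167) = 0.154436
sigma_true * epsilon_true = 542.655 * 0.154436 = 83.81 MPa


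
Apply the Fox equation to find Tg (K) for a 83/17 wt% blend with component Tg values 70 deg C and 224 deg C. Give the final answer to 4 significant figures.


1/Tg = w1/Tg1 + w2/Tg2 (in Kelvin)
Tg1 = 343.15 K, Tg2 = 497.15 K
1/Tg = 0.83/343.15 + 0.17/497.15
Tg = 362.2 K


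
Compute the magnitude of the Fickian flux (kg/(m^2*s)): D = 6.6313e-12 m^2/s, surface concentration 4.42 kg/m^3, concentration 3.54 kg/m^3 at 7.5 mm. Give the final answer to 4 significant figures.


J = -D * (dC/dx) = D * (C1 - C2) / dx
J = 6.6313e-12 * (4.42 - 3.54) / 7.5e-03
J = 7.781e-10 kg/(m^2*s)


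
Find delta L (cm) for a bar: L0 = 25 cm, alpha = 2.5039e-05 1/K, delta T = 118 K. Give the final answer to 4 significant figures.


dL = L0 * alpha * dT
dL = 25 * 2.5039e-05 * 118
dL = 0.07387 cm


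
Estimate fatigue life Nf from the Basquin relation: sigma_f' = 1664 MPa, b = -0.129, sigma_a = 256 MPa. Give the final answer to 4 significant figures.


sigma_a = sigma_f' * (2*Nf)^b
2*Nf = (sigma_a / sigma_f')^(1/b)
2*Nf = (256 / 1664)^(1/-0.129)
2*Nf = 2.00288e+06
Nf = 1.001e+06 cycles


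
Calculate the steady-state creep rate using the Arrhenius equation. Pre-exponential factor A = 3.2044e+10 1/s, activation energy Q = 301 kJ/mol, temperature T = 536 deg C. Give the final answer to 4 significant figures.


rate = A * exp(-Q / (R*T))
T = 536 + 273.15 = 809.15 K
rate = 3.2044e+10 * exp(-301e3 / (8.314 * 809.15))
rate = 1.186e-09 1/s


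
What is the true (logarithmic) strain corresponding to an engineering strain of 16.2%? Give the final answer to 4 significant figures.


epsilon_true = ln(1 + epsilon_eng)
epsilon_true = ln(1 + 0.162)
epsilon_true = 0.1501


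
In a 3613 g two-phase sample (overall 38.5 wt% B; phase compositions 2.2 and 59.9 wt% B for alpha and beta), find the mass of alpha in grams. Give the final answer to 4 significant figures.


f_alpha = (C_beta - C0) / (C_beta - C_alpha)
f_alpha = (59.9 - 38.5) / (59.9 - 2.2) = 0.370884
m_alpha = f_alpha * m_total = 0.370884 * 3613 = 1340 g


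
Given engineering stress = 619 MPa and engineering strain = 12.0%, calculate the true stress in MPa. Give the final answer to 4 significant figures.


sigma_true = sigma_eng * (1 + epsilon_eng)
sigma_true = 619 * (1 + 0.12)
sigma_true = 693.3 MPa


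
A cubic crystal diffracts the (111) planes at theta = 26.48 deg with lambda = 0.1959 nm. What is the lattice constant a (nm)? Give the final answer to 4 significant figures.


d = lambda / (2*sin(theta))
d = 0.1959 / (2*sin(26.48 deg))
d = 0.219675 nm
a = d * sqrt(h^2+k^2+l^2) = 0.219675 * sqrt(3)
a = 0.3805 nm


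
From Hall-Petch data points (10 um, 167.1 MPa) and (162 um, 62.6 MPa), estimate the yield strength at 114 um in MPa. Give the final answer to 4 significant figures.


sigma_y = sigma0 + k / sqrt(d)
1/sqrt(d1) = 1/sqrt(1e-05) = 316.228;  1/sqrt(d2) = 78.5674
k = (sigma1 - sigma2) / (1/sqrt(d1) - 1/sqrt(d2)) = (167.1 - 62.6) / (316.228 - 78.5674) = 0.439703 MPa*m^0.5
sigma0 = sigma1 - k/sqrt(d1) = 167.1 - 0.439703*316.228 = 28.0537 MPa
sigma_y(d3) = 28.0537 + 0.439703 / sqrt(1.14e-04) = 69.24 MPa


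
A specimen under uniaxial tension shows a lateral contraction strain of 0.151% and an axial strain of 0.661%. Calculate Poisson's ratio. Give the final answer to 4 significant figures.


nu = -epsilon_lat / epsilon_axial
Lateral strain is contraction (negative), so using magnitudes:
nu = 0.151 / 0.661
nu = 0.2284


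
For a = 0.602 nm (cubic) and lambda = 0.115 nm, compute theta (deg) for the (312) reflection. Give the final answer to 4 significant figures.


d = a / sqrt(h^2+k^2+l^2)
d = 0.602 / sqrt(14) = 0.160891 nm
lambda = 2*d*sin(theta)  =>  sin(theta) = lambda / (2*d)
sin(theta) = 0.115 / (2 * 0.160891) = 0.357384
theta = 20.94 deg


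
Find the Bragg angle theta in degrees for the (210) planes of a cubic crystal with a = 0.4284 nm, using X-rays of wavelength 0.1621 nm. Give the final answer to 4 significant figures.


d = a / sqrt(h^2+k^2+l^2)
d = 0.4284 / sqrt(5) = 0.191586 nm
lambda = 2*d*sin(theta)  =>  sin(theta) = lambda / (2*d)
sin(theta) = 0.1621 / (2 * 0.191586) = 0.423047
theta = 25.03 deg


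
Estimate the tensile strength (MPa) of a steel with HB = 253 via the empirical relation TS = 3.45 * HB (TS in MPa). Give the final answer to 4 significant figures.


TS (MPa) = 3.45 * HB
TS = 3.45 * 253
TS = 872.9 MPa


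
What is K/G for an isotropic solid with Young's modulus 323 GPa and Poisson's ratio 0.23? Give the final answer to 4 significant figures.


G = E / (2*(1+nu))
G = 323 / (2*(1+0.23)) = 131.301 GPa
K = E / (3*(1-2*nu))
K = 323 / (3*(1-2*0.23)) = 199.383 GPa
K/G = 199.383 / 131.301 = 1.519


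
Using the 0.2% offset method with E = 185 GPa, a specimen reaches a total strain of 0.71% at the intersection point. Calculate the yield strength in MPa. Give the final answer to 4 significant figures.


Offset strain = 0.002
Elastic strain at yield = total_strain - offset = 7.1e-03 - 0.002 = 5.1e-03
sigma_y = E * elastic_strain = 185000 * 5.1e-03
sigma_y = 943.5 MPa


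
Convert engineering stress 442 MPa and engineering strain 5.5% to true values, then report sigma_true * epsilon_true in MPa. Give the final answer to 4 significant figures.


sigma_true = sigma_eng * (1 + epsilon_eng)
sigma_true = 442 * (1 + 0.055) = 466.31 MPa
epsilon_true = ln(1 + epsilon_eng)
epsilon_true = ln(1 + 0.055) = 0.0535408
sigma_true * epsilon_true = 466.31 * 0.0535408 = 24.97 MPa


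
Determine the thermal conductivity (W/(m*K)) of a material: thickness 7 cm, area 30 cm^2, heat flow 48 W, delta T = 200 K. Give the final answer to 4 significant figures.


k = Q*L / (A*dT)
L = 0.07 m, A = 3e-03 m^2
k = 48 * 0.07 / (3e-03 * 200)
k = 5.6 W/(m*K)


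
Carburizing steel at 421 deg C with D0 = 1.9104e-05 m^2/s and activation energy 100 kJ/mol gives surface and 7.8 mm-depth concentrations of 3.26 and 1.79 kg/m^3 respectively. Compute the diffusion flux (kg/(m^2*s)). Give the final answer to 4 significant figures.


Step 1: D = D0 * exp(-Qd/(R*T))
T = 421 + 273.15 = 694.15 K
D = 1.9104e-05 * exp(-100e3 / (8.314 * 694.15)) = 5.69999e-13 m^2/s
Step 2: J = D * (C1 - C2) / dx
J = 5.69999e-13 * (3.26 - 1.79) / 7.8e-03
J = 1.074e-10 kg/(m^2*s)


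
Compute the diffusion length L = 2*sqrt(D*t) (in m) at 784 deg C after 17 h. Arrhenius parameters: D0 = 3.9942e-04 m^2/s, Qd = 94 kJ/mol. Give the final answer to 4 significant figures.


Step 1: D = D0 * exp(-Qd/(R*T))
T = 1057.15 K
D = 3.9942e-04 * exp(-94e3 / (8.314 * 1057.15)) = 9.04994e-09 m^2/s
Step 2: L = 2*sqrt(D*t)
t = 17 h = 61200 s
L = 2*sqrt(9.04994e-09 * 61200) = 0.04707 m


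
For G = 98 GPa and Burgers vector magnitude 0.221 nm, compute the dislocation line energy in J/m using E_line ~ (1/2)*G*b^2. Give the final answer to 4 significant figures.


E = G*b^2/2
b = 0.221 nm = 2.21e-10 m
G = 98 GPa = 9.8e+10 Pa
E = 0.5 * 9.8e+10 * (2.21e-10)^2
E = 2.393e-09 J/m


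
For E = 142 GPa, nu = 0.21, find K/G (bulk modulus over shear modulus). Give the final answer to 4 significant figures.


G = E / (2*(1+nu))
G = 142 / (2*(1+0.21)) = 58.6777 GPa
K = E / (3*(1-2*nu))
K = 142 / (3*(1-2*0.21)) = 81.6092 GPa
K/G = 81.6092 / 58.6777 = 1.391


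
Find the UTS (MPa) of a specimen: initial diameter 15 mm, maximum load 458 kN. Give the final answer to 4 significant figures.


A0 = pi*(d/2)^2 = pi*(15/2)^2 = 176.715 mm^2
UTS = F_max / A0 = 458*1000 / 176.715
UTS = 2592 MPa


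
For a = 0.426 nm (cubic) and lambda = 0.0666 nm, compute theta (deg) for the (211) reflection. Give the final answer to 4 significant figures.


d = a / sqrt(h^2+k^2+l^2)
d = 0.426 / sqrt(6) = 0.173914 nm
lambda = 2*d*sin(theta)  =>  sin(theta) = lambda / (2*d)
sin(theta) = 0.0666 / (2 * 0.173914) = 0.191474
theta = 11.04 deg


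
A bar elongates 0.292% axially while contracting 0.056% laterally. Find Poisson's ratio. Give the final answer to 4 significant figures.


nu = -epsilon_lat / epsilon_axial
Lateral strain is contraction (negative), so using magnitudes:
nu = 0.056 / 0.292
nu = 0.1918


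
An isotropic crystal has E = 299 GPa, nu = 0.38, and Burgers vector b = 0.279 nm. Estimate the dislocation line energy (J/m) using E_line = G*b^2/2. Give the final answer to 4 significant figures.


Step 1: G = E / (2*(1+nu))
G = 299 / (2*(1+0.38)) = 108.333 GPa = 1.08333e+11 Pa
Step 2: E_line = G*b^2/2
b = 0.279 nm = 2.79e-10 m
E_line = 0.5 * 1.08333e+11 * (2.79e-10)^2 = 4.216e-09 J/m


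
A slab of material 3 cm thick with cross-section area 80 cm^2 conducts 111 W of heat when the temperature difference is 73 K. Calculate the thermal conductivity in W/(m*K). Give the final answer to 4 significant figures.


k = Q*L / (A*dT)
L = 0.03 m, A = 8e-03 m^2
k = 111 * 0.03 / (8e-03 * 73)
k = 5.702 W/(m*K)


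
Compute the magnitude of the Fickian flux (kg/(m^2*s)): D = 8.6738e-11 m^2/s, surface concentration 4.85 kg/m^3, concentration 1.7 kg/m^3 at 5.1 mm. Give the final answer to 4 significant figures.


J = -D * (dC/dx) = D * (C1 - C2) / dx
J = 8.6738e-11 * (4.85 - 1.7) / 5.1e-03
J = 5.357e-08 kg/(m^2*s)


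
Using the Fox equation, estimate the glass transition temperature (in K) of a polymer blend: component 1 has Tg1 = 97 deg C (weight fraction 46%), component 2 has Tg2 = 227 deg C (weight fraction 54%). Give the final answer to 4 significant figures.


1/Tg = w1/Tg1 + w2/Tg2 (in Kelvin)
Tg1 = 370.15 K, Tg2 = 500.15 K
1/Tg = 0.46/370.15 + 0.54/500.15
Tg = 430.6 K


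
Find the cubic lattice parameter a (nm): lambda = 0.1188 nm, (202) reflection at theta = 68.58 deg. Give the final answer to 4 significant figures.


d = lambda / (2*sin(theta))
d = 0.1188 / (2*sin(68.58 deg))
d = 0.0638073 nm
a = d * sqrt(h^2+k^2+l^2) = 0.0638073 * sqrt(8)
a = 0.1805 nm


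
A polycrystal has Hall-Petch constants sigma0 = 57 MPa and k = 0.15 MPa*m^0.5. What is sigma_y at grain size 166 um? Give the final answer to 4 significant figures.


sigma_y = sigma0 + k / sqrt(d)
d = 166 um = 1.66e-04 m
sigma_y = 57 + 0.15 / sqrt(1.66e-04)
sigma_y = 68.64 MPa


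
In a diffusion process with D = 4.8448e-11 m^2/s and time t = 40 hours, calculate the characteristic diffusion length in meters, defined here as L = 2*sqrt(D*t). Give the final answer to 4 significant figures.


t = 40 hr = 144000 s
Diffusion length = 2*sqrt(D*t)
= 2*sqrt(4.8448e-11 * 144000)
= 5.283e-03 m


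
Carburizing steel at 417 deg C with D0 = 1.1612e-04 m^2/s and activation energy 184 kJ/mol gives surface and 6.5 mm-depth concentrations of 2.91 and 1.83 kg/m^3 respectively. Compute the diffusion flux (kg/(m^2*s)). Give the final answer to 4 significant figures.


Step 1: D = D0 * exp(-Qd/(R*T))
T = 417 + 273.15 = 690.15 K
D = 1.1612e-04 * exp(-184e3 / (8.314 * 690.15)) = 1.37466e-18 m^2/s
Step 2: J = D * (C1 - C2) / dx
J = 1.37466e-18 * (2.91 - 1.83) / 6.5e-03
J = 2.284e-16 kg/(m^2*s)


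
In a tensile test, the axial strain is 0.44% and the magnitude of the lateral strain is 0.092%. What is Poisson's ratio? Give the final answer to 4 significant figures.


nu = -epsilon_lat / epsilon_axial
Lateral strain is contraction (negative), so using magnitudes:
nu = 0.092 / 0.44
nu = 0.2091


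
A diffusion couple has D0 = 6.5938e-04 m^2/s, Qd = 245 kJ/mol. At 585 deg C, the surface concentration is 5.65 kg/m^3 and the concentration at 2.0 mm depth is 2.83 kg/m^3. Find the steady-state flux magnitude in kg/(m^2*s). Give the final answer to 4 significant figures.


Step 1: D = D0 * exp(-Qd/(R*T))
T = 585 + 273.15 = 858.15 K
D = 6.5938e-04 * exp(-245e3 / (8.314 * 858.15)) = 8.04857e-19 m^2/s
Step 2: J = D * (C1 - C2) / dx
J = 8.04857e-19 * (5.65 - 2.83) / 2e-03
J = 1.135e-15 kg/(m^2*s)


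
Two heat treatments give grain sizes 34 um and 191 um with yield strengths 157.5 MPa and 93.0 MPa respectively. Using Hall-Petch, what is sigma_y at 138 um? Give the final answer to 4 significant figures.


sigma_y = sigma0 + k / sqrt(d)
1/sqrt(d1) = 1/sqrt(3.4e-05) = 171.499;  1/sqrt(d2) = 72.3575
k = (sigma1 - sigma2) / (1/sqrt(d1) - 1/sqrt(d2)) = (157.5 - 93.0) / (171.499 - 72.3575) = 0.650588 MPa*m^0.5
sigma0 = sigma1 - k/sqrt(d1) = 157.5 - 0.650588*171.499 = 45.9251 MPa
sigma_y(d3) = 45.9251 + 0.650588 / sqrt(1.38e-04) = 101.3 MPa


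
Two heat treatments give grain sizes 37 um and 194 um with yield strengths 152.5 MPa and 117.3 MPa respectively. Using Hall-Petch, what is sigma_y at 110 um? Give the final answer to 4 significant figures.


sigma_y = sigma0 + k / sqrt(d)
1/sqrt(d1) = 1/sqrt(3.7e-05) = 164.399;  1/sqrt(d2) = 71.7958
k = (sigma1 - sigma2) / (1/sqrt(d1) - 1/sqrt(d2)) = (152.5 - 117.3) / (164.399 - 71.7958) = 0.380117 MPa*m^0.5
sigma0 = sigma1 - k/sqrt(d1) = 152.5 - 0.380117*164.399 = 90.0092 MPa
sigma_y(d3) = 90.0092 + 0.380117 / sqrt(1.1e-04) = 126.3 MPa


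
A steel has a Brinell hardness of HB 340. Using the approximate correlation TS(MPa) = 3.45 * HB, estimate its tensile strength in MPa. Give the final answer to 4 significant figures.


TS (MPa) = 3.45 * HB
TS = 3.45 * 340
TS = 1173 MPa


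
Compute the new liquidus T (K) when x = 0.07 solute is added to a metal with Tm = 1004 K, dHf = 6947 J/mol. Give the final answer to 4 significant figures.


dT = R*Tm^2*x / dHf
dT = 8.314 * 1004^2 * 0.07 / 6947
dT = 84.4458 K
T_new = 1004 - 84.4458 = 919.6 K


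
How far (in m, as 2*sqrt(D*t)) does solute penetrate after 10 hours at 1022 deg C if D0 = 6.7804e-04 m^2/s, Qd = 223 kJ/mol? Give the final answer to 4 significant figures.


Step 1: D = D0 * exp(-Qd/(R*T))
T = 1295.15 K
D = 6.7804e-04 * exp(-223e3 / (8.314 * 1295.15)) = 6.87269e-13 m^2/s
Step 2: L = 2*sqrt(D*t)
t = 10 h = 36000 s
L = 2*sqrt(6.87269e-13 * 36000) = 3.146e-04 m
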